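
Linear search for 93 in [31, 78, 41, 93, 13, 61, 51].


i=0: 31!=93
i=1: 78!=93
i=2: 41!=93
i=3: 93==93 found!

Found at 3, 4 comps


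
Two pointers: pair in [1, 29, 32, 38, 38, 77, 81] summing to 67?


lo=0(1)+hi=6(81)=82
lo=0(1)+hi=5(77)=78
lo=0(1)+hi=4(38)=39
lo=1(29)+hi=4(38)=67

Yes: 29+38=67


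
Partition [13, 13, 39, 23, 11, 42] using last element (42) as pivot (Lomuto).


Pivot: 42
  13 <= 42: advance i (no swap)
  13 <= 42: advance i (no swap)
  39 <= 42: advance i (no swap)
  23 <= 42: advance i (no swap)
  11 <= 42: advance i (no swap)
Place pivot at 5: [13, 13, 39, 23, 11, 42]

Partitioned: [13, 13, 39, 23, 11, 42]


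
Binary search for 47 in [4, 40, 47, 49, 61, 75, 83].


Step 1: lo=0, hi=6, mid=3, val=49
Step 2: lo=0, hi=2, mid=1, val=40
Step 3: lo=2, hi=2, mid=2, val=47

Found at index 2


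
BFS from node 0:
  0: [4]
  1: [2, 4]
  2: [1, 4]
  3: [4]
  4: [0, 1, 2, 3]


Visit 0, enqueue [4]
Visit 4, enqueue [1, 2, 3]
Visit 1, enqueue []
Visit 2, enqueue []
Visit 3, enqueue []

BFS order: [0, 4, 1, 2, 3]


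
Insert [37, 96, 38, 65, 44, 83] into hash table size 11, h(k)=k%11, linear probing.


Insert 37: h=4 -> slot 4
Insert 96: h=8 -> slot 8
Insert 38: h=5 -> slot 5
Insert 65: h=10 -> slot 10
Insert 44: h=0 -> slot 0
Insert 83: h=6 -> slot 6

Table: [44, None, None, None, 37, 38, 83, None, 96, None, 65]


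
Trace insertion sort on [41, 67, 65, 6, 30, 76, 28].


Initial: [41, 67, 65, 6, 30, 76, 28]
Insert 67: [41, 67, 65, 6, 30, 76, 28]
Insert 65: [41, 65, 67, 6, 30, 76, 28]
Insert 6: [6, 41, 65, 67, 30, 76, 28]
Insert 30: [6, 30, 41, 65, 67, 76, 28]
Insert 76: [6, 30, 41, 65, 67, 76, 28]
Insert 28: [6, 28, 30, 41, 65, 67, 76]

Sorted: [6, 28, 30, 41, 65, 67, 76]


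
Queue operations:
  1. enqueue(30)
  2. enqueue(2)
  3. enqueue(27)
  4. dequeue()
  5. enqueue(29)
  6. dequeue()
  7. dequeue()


enqueue(30) -> [30]
enqueue(2) -> [30, 2]
enqueue(27) -> [30, 2, 27]
dequeue()->30, [2, 27]
enqueue(29) -> [2, 27, 29]
dequeue()->2, [27, 29]
dequeue()->27, [29]

Final queue: [29]


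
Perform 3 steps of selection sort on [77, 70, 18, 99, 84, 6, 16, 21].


Initial: [77, 70, 18, 99, 84, 6, 16, 21]
Step 1: min=6 at 5
  Swap: [6, 70, 18, 99, 84, 77, 16, 21]
Step 2: min=16 at 6
  Swap: [6, 16, 18, 99, 84, 77, 70, 21]
Step 3: min=18 at 2
  Swap: [6, 16, 18, 99, 84, 77, 70, 21]

After 3 steps: [6, 16, 18, 99, 84, 77, 70, 21]


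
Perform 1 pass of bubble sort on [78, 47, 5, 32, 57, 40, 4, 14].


Initial: [78, 47, 5, 32, 57, 40, 4, 14]
Pass 1: [47, 5, 32, 57, 40, 4, 14, 78] (7 swaps)

After 1 pass: [47, 5, 32, 57, 40, 4, 14, 78]


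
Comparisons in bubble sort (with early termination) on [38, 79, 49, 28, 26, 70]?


Algorithm: bubble sort (with early termination)
Input: [38, 79, 49, 28, 26, 70]
Sorted: [26, 28, 38, 49, 70, 79]

15


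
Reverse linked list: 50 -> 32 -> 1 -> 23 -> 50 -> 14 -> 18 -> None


Step 1: curr=50, set curr.next=prev(None) | reversed so far: 50
Step 2: curr=32, set curr.next=prev(50) | reversed so far: 32 -> 50
Step 3: curr=1, set curr.next=prev(32) | reversed so far: 1 -> 32 -> 50
Step 4: curr=23, set curr.next=prev(1) | reversed so far: 23 -> 1 -> 32 -> 50
Step 5: curr=50, set curr.next=prev(23) | reversed so far: 50 -> 23 -> 1 -> 32 -> 50
Step 6: curr=14, set curr.next=prev(50) | reversed so far: 14 -> 50 -> 23 -> 1 -> 32 -> 50
Step 7: curr=18, set curr.next=prev(14) | reversed so far: 18 -> 14 -> 50 -> 23 -> 1 -> 32 -> 50

18 -> 14 -> 50 -> 23 -> 1 -> 32 -> 50 -> None


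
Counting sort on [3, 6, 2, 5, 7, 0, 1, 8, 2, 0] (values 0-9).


Input: [3, 6, 2, 5, 7, 0, 1, 8, 2, 0]
Counts: [2, 1, 2, 1, 0, 1, 1, 1, 1, 0]

Sorted: [0, 0, 1, 2, 2, 3, 5, 6, 7, 8]


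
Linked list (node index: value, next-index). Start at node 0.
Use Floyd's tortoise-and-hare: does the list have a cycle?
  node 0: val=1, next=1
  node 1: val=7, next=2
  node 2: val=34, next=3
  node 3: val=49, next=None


Floyd's tortoise (slow, +1) and hare (fast, +2):
  init: slow=0, fast=0
  step 1: slow=1, fast=2
  step 2: fast 2->3->None, no cycle

Cycle: no


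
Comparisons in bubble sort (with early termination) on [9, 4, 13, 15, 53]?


Algorithm: bubble sort (with early termination)
Input: [9, 4, 13, 15, 53]
Sorted: [4, 9, 13, 15, 53]

7


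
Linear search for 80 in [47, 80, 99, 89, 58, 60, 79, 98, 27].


i=0: 47!=80
i=1: 80==80 found!

Found at 1, 2 comps


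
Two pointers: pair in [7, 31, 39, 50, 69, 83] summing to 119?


lo=0(7)+hi=5(83)=90
lo=1(31)+hi=5(83)=114
lo=2(39)+hi=5(83)=122
lo=2(39)+hi=4(69)=108
lo=3(50)+hi=4(69)=119

Yes: 50+69=119


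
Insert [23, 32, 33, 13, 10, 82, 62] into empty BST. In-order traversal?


Insert 23: root
Insert 32: R from 23
Insert 33: R from 23 -> R from 32
Insert 13: L from 23
Insert 10: L from 23 -> L from 13
Insert 82: R from 23 -> R from 32 -> R from 33
Insert 62: R from 23 -> R from 32 -> R from 33 -> L from 82

In-order: [10, 13, 23, 32, 33, 62, 82]


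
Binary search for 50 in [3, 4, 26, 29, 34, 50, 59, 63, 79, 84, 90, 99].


Step 1: lo=0, hi=11, mid=5, val=50

Found at index 5


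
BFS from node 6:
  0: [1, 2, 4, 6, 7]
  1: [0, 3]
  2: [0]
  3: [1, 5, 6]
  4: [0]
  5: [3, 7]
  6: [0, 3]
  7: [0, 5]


Visit 6, enqueue [0, 3]
Visit 0, enqueue [1, 2, 4, 7]
Visit 3, enqueue [5]
Visit 1, enqueue []
Visit 2, enqueue []
Visit 4, enqueue []
Visit 7, enqueue []
Visit 5, enqueue []

BFS order: [6, 0, 3, 1, 2, 4, 7, 5]


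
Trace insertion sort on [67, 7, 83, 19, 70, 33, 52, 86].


Initial: [67, 7, 83, 19, 70, 33, 52, 86]
Insert 7: [7, 67, 83, 19, 70, 33, 52, 86]
Insert 83: [7, 67, 83, 19, 70, 33, 52, 86]
Insert 19: [7, 19, 67, 83, 70, 33, 52, 86]
Insert 70: [7, 19, 67, 70, 83, 33, 52, 86]
Insert 33: [7, 19, 33, 67, 70, 83, 52, 86]
Insert 52: [7, 19, 33, 52, 67, 70, 83, 86]
Insert 86: [7, 19, 33, 52, 67, 70, 83, 86]

Sorted: [7, 19, 33, 52, 67, 70, 83, 86]


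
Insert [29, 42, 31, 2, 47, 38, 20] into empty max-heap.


Insert 29: [29]
Insert 42: [42, 29]
Insert 31: [42, 29, 31]
Insert 2: [42, 29, 31, 2]
Insert 47: [47, 42, 31, 2, 29]
Insert 38: [47, 42, 38, 2, 29, 31]
Insert 20: [47, 42, 38, 2, 29, 31, 20]

Final heap: [47, 42, 38, 2, 29, 31, 20]


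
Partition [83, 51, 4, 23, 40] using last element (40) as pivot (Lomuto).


Pivot: 40
  4 <= 40: swap -> [4, 51, 83, 23, 40]
  23 <= 40: swap -> [4, 23, 83, 51, 40]
Place pivot at 2: [4, 23, 40, 51, 83]

Partitioned: [4, 23, 40, 51, 83]


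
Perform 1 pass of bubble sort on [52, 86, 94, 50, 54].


Initial: [52, 86, 94, 50, 54]
Pass 1: [52, 86, 50, 54, 94] (2 swaps)

After 1 pass: [52, 86, 50, 54, 94]


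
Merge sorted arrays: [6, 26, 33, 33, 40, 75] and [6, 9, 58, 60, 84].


Take 6 from A
Take 6 from B
Take 9 from B
Take 26 from A
Take 33 from A
Take 33 from A
Take 40 from A
Take 58 from B
Take 60 from B
Take 75 from A

Merged: [6, 6, 9, 26, 33, 33, 40, 58, 60, 75, 84]


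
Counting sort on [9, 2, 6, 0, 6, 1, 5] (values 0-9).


Input: [9, 2, 6, 0, 6, 1, 5]
Counts: [1, 1, 1, 0, 0, 1, 2, 0, 0, 1]

Sorted: [0, 1, 2, 5, 6, 6, 9]


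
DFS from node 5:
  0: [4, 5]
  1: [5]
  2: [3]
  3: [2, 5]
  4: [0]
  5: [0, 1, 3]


Visit 5, push [3, 1, 0]
Visit 0, push [4]
Visit 4, push []
Visit 1, push []
Visit 3, push [2]
Visit 2, push []

DFS order: [5, 0, 4, 1, 3, 2]


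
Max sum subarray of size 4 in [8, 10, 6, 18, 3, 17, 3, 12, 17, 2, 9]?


[0:4]: 42
[1:5]: 37
[2:6]: 44
[3:7]: 41
[4:8]: 35
[5:9]: 49
[6:10]: 34
[7:11]: 40

Max: 49 at [5:9]


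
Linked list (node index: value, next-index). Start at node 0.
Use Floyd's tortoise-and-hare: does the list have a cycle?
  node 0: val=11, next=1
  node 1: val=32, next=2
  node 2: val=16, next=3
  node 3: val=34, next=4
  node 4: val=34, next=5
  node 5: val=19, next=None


Floyd's tortoise (slow, +1) and hare (fast, +2):
  init: slow=0, fast=0
  step 1: slow=1, fast=2
  step 2: slow=2, fast=4
  step 3: fast 4->5->None, no cycle

Cycle: no


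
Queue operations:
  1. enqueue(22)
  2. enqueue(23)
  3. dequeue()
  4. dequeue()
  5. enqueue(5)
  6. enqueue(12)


enqueue(22) -> [22]
enqueue(23) -> [22, 23]
dequeue()->22, [23]
dequeue()->23, []
enqueue(5) -> [5]
enqueue(12) -> [5, 12]

Final queue: [5, 12]


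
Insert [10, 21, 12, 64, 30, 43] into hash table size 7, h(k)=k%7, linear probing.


Insert 10: h=3 -> slot 3
Insert 21: h=0 -> slot 0
Insert 12: h=5 -> slot 5
Insert 64: h=1 -> slot 1
Insert 30: h=2 -> slot 2
Insert 43: h=1, 3 probes -> slot 4

Table: [21, 64, 30, 10, 43, 12, None]


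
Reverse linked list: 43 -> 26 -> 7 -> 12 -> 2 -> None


Step 1: curr=43, set curr.next=prev(None) | reversed so far: 43
Step 2: curr=26, set curr.next=prev(43) | reversed so far: 26 -> 43
Step 3: curr=7, set curr.next=prev(26) | reversed so far: 7 -> 26 -> 43
Step 4: curr=12, set curr.next=prev(7) | reversed so far: 12 -> 7 -> 26 -> 43
Step 5: curr=2, set curr.next=prev(12) | reversed so far: 2 -> 12 -> 7 -> 26 -> 43

2 -> 12 -> 7 -> 26 -> 43 -> None


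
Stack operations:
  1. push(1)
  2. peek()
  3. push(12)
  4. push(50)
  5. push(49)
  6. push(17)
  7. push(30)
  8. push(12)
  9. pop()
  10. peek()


push(1) -> [1]
peek()->1
push(12) -> [1, 12]
push(50) -> [1, 12, 50]
push(49) -> [1, 12, 50, 49]
push(17) -> [1, 12, 50, 49, 17]
push(30) -> [1, 12, 50, 49, 17, 30]
push(12) -> [1, 12, 50, 49, 17, 30, 12]
pop()->12, [1, 12, 50, 49, 17, 30]
peek()->30

Final stack: [1, 12, 50, 49, 17, 30]


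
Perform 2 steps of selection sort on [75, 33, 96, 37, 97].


Initial: [75, 33, 96, 37, 97]
Step 1: min=33 at 1
  Swap: [33, 75, 96, 37, 97]
Step 2: min=37 at 3
  Swap: [33, 37, 96, 75, 97]

After 2 steps: [33, 37, 96, 75, 97]


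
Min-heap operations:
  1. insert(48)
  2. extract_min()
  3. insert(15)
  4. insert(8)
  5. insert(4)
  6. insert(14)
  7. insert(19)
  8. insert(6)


insert(48) -> [48]
extract_min()->48, []
insert(15) -> [15]
insert(8) -> [8, 15]
insert(4) -> [4, 15, 8]
insert(14) -> [4, 14, 8, 15]
insert(19) -> [4, 14, 8, 15, 19]
insert(6) -> [4, 14, 6, 15, 19, 8]

Final heap: [4, 14, 6, 15, 19, 8]


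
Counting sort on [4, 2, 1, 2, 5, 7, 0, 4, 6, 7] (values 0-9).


Input: [4, 2, 1, 2, 5, 7, 0, 4, 6, 7]
Counts: [1, 1, 2, 0, 2, 1, 1, 2, 0, 0]

Sorted: [0, 1, 2, 2, 4, 4, 5, 6, 7, 7]


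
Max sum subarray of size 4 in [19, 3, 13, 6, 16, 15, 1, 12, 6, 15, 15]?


[0:4]: 41
[1:5]: 38
[2:6]: 50
[3:7]: 38
[4:8]: 44
[5:9]: 34
[6:10]: 34
[7:11]: 48

Max: 50 at [2:6]


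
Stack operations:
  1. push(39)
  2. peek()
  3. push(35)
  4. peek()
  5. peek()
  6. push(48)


push(39) -> [39]
peek()->39
push(35) -> [39, 35]
peek()->35
peek()->35
push(48) -> [39, 35, 48]

Final stack: [39, 35, 48]


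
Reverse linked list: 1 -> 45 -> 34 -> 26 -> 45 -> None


Step 1: curr=1, set curr.next=prev(None) | reversed so far: 1
Step 2: curr=45, set curr.next=prev(1) | reversed so far: 45 -> 1
Step 3: curr=34, set curr.next=prev(45) | reversed so far: 34 -> 45 -> 1
Step 4: curr=26, set curr.next=prev(34) | reversed so far: 26 -> 34 -> 45 -> 1
Step 5: curr=45, set curr.next=prev(26) | reversed so far: 45 -> 26 -> 34 -> 45 -> 1

45 -> 26 -> 34 -> 45 -> 1 -> None


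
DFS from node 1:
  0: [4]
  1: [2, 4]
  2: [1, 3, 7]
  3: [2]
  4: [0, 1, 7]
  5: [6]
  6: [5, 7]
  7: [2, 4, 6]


Visit 1, push [4, 2]
Visit 2, push [7, 3]
Visit 3, push []
Visit 7, push [6, 4]
Visit 4, push [0]
Visit 0, push []
Visit 6, push [5]
Visit 5, push []

DFS order: [1, 2, 3, 7, 4, 0, 6, 5]


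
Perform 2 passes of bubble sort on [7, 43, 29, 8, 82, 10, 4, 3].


Initial: [7, 43, 29, 8, 82, 10, 4, 3]
Pass 1: [7, 29, 8, 43, 10, 4, 3, 82] (5 swaps)
Pass 2: [7, 8, 29, 10, 4, 3, 43, 82] (4 swaps)

After 2 passes: [7, 8, 29, 10, 4, 3, 43, 82]


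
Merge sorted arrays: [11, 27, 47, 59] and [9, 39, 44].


Take 9 from B
Take 11 from A
Take 27 from A
Take 39 from B
Take 44 from B

Merged: [9, 11, 27, 39, 44, 47, 59]


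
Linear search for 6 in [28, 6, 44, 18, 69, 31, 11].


i=0: 28!=6
i=1: 6==6 found!

Found at 1, 2 comps


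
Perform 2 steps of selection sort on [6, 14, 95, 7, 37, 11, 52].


Initial: [6, 14, 95, 7, 37, 11, 52]
Step 1: min=6 at 0
  Swap: [6, 14, 95, 7, 37, 11, 52]
Step 2: min=7 at 3
  Swap: [6, 7, 95, 14, 37, 11, 52]

After 2 steps: [6, 7, 95, 14, 37, 11, 52]


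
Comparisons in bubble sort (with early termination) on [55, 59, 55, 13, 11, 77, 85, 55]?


Algorithm: bubble sort (with early termination)
Input: [55, 59, 55, 13, 11, 77, 85, 55]
Sorted: [11, 13, 55, 55, 55, 59, 77, 85]

25


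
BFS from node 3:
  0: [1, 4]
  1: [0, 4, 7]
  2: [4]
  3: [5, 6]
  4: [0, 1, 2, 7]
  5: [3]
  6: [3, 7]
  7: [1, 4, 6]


Visit 3, enqueue [5, 6]
Visit 5, enqueue []
Visit 6, enqueue [7]
Visit 7, enqueue [1, 4]
Visit 1, enqueue [0]
Visit 4, enqueue [2]
Visit 0, enqueue []
Visit 2, enqueue []

BFS order: [3, 5, 6, 7, 1, 4, 0, 2]


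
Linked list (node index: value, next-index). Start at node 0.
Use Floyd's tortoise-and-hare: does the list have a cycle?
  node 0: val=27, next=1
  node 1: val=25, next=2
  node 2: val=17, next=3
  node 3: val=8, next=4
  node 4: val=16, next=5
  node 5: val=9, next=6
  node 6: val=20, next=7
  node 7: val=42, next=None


Floyd's tortoise (slow, +1) and hare (fast, +2):
  init: slow=0, fast=0
  step 1: slow=1, fast=2
  step 2: slow=2, fast=4
  step 3: slow=3, fast=6
  step 4: fast 6->7->None, no cycle

Cycle: no


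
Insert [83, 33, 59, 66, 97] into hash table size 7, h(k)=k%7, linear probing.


Insert 83: h=6 -> slot 6
Insert 33: h=5 -> slot 5
Insert 59: h=3 -> slot 3
Insert 66: h=3, 1 probes -> slot 4
Insert 97: h=6, 1 probes -> slot 0

Table: [97, None, None, 59, 66, 33, 83]


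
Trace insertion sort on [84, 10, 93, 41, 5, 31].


Initial: [84, 10, 93, 41, 5, 31]
Insert 10: [10, 84, 93, 41, 5, 31]
Insert 93: [10, 84, 93, 41, 5, 31]
Insert 41: [10, 41, 84, 93, 5, 31]
Insert 5: [5, 10, 41, 84, 93, 31]
Insert 31: [5, 10, 31, 41, 84, 93]

Sorted: [5, 10, 31, 41, 84, 93]


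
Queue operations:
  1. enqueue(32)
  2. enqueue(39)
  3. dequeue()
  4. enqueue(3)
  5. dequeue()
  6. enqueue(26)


enqueue(32) -> [32]
enqueue(39) -> [32, 39]
dequeue()->32, [39]
enqueue(3) -> [39, 3]
dequeue()->39, [3]
enqueue(26) -> [3, 26]

Final queue: [3, 26]


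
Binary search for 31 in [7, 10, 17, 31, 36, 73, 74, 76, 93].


Step 1: lo=0, hi=8, mid=4, val=36
Step 2: lo=0, hi=3, mid=1, val=10
Step 3: lo=2, hi=3, mid=2, val=17
Step 4: lo=3, hi=3, mid=3, val=31

Found at index 3


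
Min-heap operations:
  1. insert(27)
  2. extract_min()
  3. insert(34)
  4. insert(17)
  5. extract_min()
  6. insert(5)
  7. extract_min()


insert(27) -> [27]
extract_min()->27, []
insert(34) -> [34]
insert(17) -> [17, 34]
extract_min()->17, [34]
insert(5) -> [5, 34]
extract_min()->5, [34]

Final heap: [34]


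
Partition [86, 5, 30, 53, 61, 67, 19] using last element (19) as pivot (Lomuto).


Pivot: 19
  5 <= 19: swap -> [5, 86, 30, 53, 61, 67, 19]
Place pivot at 1: [5, 19, 30, 53, 61, 67, 86]

Partitioned: [5, 19, 30, 53, 61, 67, 86]


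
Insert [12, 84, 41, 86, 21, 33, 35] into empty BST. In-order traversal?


Insert 12: root
Insert 84: R from 12
Insert 41: R from 12 -> L from 84
Insert 86: R from 12 -> R from 84
Insert 21: R from 12 -> L from 84 -> L from 41
Insert 33: R from 12 -> L from 84 -> L from 41 -> R from 21
Insert 35: R from 12 -> L from 84 -> L from 41 -> R from 21 -> R from 33

In-order: [12, 21, 33, 35, 41, 84, 86]


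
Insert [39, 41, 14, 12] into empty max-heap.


Insert 39: [39]
Insert 41: [41, 39]
Insert 14: [41, 39, 14]
Insert 12: [41, 39, 14, 12]

Final heap: [41, 39, 14, 12]


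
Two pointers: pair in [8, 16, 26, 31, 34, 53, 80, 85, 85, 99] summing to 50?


lo=0(8)+hi=9(99)=107
lo=0(8)+hi=8(85)=93
lo=0(8)+hi=7(85)=93
lo=0(8)+hi=6(80)=88
lo=0(8)+hi=5(53)=61
lo=0(8)+hi=4(34)=42
lo=1(16)+hi=4(34)=50

Yes: 16+34=50


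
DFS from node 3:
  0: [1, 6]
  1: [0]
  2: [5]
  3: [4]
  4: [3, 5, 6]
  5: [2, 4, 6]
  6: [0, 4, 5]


Visit 3, push [4]
Visit 4, push [6, 5]
Visit 5, push [6, 2]
Visit 2, push []
Visit 6, push [0]
Visit 0, push [1]
Visit 1, push []

DFS order: [3, 4, 5, 2, 6, 0, 1]


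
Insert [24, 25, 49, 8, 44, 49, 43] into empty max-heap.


Insert 24: [24]
Insert 25: [25, 24]
Insert 49: [49, 24, 25]
Insert 8: [49, 24, 25, 8]
Insert 44: [49, 44, 25, 8, 24]
Insert 49: [49, 44, 49, 8, 24, 25]
Insert 43: [49, 44, 49, 8, 24, 25, 43]

Final heap: [49, 44, 49, 8, 24, 25, 43]


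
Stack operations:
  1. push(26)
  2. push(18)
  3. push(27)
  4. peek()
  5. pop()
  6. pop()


push(26) -> [26]
push(18) -> [26, 18]
push(27) -> [26, 18, 27]
peek()->27
pop()->27, [26, 18]
pop()->18, [26]

Final stack: [26]


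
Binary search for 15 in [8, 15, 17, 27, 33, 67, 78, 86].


Step 1: lo=0, hi=7, mid=3, val=27
Step 2: lo=0, hi=2, mid=1, val=15

Found at index 1


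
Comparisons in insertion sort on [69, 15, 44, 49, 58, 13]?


Algorithm: insertion sort
Input: [69, 15, 44, 49, 58, 13]
Sorted: [13, 15, 44, 49, 58, 69]

12


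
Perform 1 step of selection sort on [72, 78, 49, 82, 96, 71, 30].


Initial: [72, 78, 49, 82, 96, 71, 30]
Step 1: min=30 at 6
  Swap: [30, 78, 49, 82, 96, 71, 72]

After 1 step: [30, 78, 49, 82, 96, 71, 72]


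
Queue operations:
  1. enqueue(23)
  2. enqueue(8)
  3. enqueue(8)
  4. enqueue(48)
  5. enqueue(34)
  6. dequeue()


enqueue(23) -> [23]
enqueue(8) -> [23, 8]
enqueue(8) -> [23, 8, 8]
enqueue(48) -> [23, 8, 8, 48]
enqueue(34) -> [23, 8, 8, 48, 34]
dequeue()->23, [8, 8, 48, 34]

Final queue: [8, 8, 48, 34]


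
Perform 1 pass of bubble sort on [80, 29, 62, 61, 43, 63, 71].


Initial: [80, 29, 62, 61, 43, 63, 71]
Pass 1: [29, 62, 61, 43, 63, 71, 80] (6 swaps)

After 1 pass: [29, 62, 61, 43, 63, 71, 80]


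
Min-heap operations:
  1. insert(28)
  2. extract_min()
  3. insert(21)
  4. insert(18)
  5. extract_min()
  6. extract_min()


insert(28) -> [28]
extract_min()->28, []
insert(21) -> [21]
insert(18) -> [18, 21]
extract_min()->18, [21]
extract_min()->21, []

Final heap: []


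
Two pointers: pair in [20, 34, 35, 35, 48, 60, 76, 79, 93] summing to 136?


lo=0(20)+hi=8(93)=113
lo=1(34)+hi=8(93)=127
lo=2(35)+hi=8(93)=128
lo=3(35)+hi=8(93)=128
lo=4(48)+hi=8(93)=141
lo=4(48)+hi=7(79)=127
lo=5(60)+hi=7(79)=139
lo=5(60)+hi=6(76)=136

Yes: 60+76=136


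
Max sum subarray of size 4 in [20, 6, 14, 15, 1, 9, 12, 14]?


[0:4]: 55
[1:5]: 36
[2:6]: 39
[3:7]: 37
[4:8]: 36

Max: 55 at [0:4]


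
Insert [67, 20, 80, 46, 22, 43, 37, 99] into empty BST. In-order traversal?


Insert 67: root
Insert 20: L from 67
Insert 80: R from 67
Insert 46: L from 67 -> R from 20
Insert 22: L from 67 -> R from 20 -> L from 46
Insert 43: L from 67 -> R from 20 -> L from 46 -> R from 22
Insert 37: L from 67 -> R from 20 -> L from 46 -> R from 22 -> L from 43
Insert 99: R from 67 -> R from 80

In-order: [20, 22, 37, 43, 46, 67, 80, 99]


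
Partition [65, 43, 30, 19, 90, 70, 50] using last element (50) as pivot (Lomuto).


Pivot: 50
  43 <= 50: swap -> [43, 65, 30, 19, 90, 70, 50]
  30 <= 50: swap -> [43, 30, 65, 19, 90, 70, 50]
  19 <= 50: swap -> [43, 30, 19, 65, 90, 70, 50]
Place pivot at 3: [43, 30, 19, 50, 90, 70, 65]

Partitioned: [43, 30, 19, 50, 90, 70, 65]


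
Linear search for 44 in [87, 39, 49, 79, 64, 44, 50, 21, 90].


i=0: 87!=44
i=1: 39!=44
i=2: 49!=44
i=3: 79!=44
i=4: 64!=44
i=5: 44==44 found!

Found at 5, 6 comps


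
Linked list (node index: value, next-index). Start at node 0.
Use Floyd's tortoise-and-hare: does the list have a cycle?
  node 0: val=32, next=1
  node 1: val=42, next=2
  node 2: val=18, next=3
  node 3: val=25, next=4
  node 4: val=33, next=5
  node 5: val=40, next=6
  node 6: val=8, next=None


Floyd's tortoise (slow, +1) and hare (fast, +2):
  init: slow=0, fast=0
  step 1: slow=1, fast=2
  step 2: slow=2, fast=4
  step 3: slow=3, fast=6
  step 4: fast -> None, no cycle

Cycle: no


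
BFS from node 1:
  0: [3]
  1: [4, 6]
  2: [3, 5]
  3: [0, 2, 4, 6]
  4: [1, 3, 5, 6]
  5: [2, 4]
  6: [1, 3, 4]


Visit 1, enqueue [4, 6]
Visit 4, enqueue [3, 5]
Visit 6, enqueue []
Visit 3, enqueue [0, 2]
Visit 5, enqueue []
Visit 0, enqueue []
Visit 2, enqueue []

BFS order: [1, 4, 6, 3, 5, 0, 2]


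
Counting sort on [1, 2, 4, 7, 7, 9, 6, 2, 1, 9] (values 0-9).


Input: [1, 2, 4, 7, 7, 9, 6, 2, 1, 9]
Counts: [0, 2, 2, 0, 1, 0, 1, 2, 0, 2]

Sorted: [1, 1, 2, 2, 4, 6, 7, 7, 9, 9]


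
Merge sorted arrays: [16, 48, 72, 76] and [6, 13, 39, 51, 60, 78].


Take 6 from B
Take 13 from B
Take 16 from A
Take 39 from B
Take 48 from A
Take 51 from B
Take 60 from B
Take 72 from A
Take 76 from A

Merged: [6, 13, 16, 39, 48, 51, 60, 72, 76, 78]


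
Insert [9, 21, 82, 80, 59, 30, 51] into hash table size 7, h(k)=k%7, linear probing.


Insert 9: h=2 -> slot 2
Insert 21: h=0 -> slot 0
Insert 82: h=5 -> slot 5
Insert 80: h=3 -> slot 3
Insert 59: h=3, 1 probes -> slot 4
Insert 30: h=2, 4 probes -> slot 6
Insert 51: h=2, 6 probes -> slot 1

Table: [21, 51, 9, 80, 59, 82, 30]


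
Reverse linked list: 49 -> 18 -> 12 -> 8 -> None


Step 1: curr=49, set curr.next=prev(None) | reversed so far: 49
Step 2: curr=18, set curr.next=prev(49) | reversed so far: 18 -> 49
Step 3: curr=12, set curr.next=prev(18) | reversed so far: 12 -> 18 -> 49
Step 4: curr=8, set curr.next=prev(12) | reversed so far: 8 -> 12 -> 18 -> 49

8 -> 12 -> 18 -> 49 -> None


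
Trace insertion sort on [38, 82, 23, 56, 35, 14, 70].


Initial: [38, 82, 23, 56, 35, 14, 70]
Insert 82: [38, 82, 23, 56, 35, 14, 70]
Insert 23: [23, 38, 82, 56, 35, 14, 70]
Insert 56: [23, 38, 56, 82, 35, 14, 70]
Insert 35: [23, 35, 38, 56, 82, 14, 70]
Insert 14: [14, 23, 35, 38, 56, 82, 70]
Insert 70: [14, 23, 35, 38, 56, 70, 82]

Sorted: [14, 23, 35, 38, 56, 70, 82]


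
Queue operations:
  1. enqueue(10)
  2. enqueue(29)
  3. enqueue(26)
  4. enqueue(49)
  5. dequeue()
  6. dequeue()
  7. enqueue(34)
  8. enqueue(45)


enqueue(10) -> [10]
enqueue(29) -> [10, 29]
enqueue(26) -> [10, 29, 26]
enqueue(49) -> [10, 29, 26, 49]
dequeue()->10, [29, 26, 49]
dequeue()->29, [26, 49]
enqueue(34) -> [26, 49, 34]
enqueue(45) -> [26, 49, 34, 45]

Final queue: [26, 49, 34, 45]


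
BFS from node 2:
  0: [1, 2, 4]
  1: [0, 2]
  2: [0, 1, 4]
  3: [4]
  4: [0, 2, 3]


Visit 2, enqueue [0, 1, 4]
Visit 0, enqueue []
Visit 1, enqueue []
Visit 4, enqueue [3]
Visit 3, enqueue []

BFS order: [2, 0, 1, 4, 3]


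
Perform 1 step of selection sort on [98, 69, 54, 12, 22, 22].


Initial: [98, 69, 54, 12, 22, 22]
Step 1: min=12 at 3
  Swap: [12, 69, 54, 98, 22, 22]

After 1 step: [12, 69, 54, 98, 22, 22]


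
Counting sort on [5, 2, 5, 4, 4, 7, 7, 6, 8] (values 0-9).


Input: [5, 2, 5, 4, 4, 7, 7, 6, 8]
Counts: [0, 0, 1, 0, 2, 2, 1, 2, 1, 0]

Sorted: [2, 4, 4, 5, 5, 6, 7, 7, 8]


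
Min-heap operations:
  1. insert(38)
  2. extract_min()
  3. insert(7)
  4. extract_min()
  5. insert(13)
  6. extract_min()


insert(38) -> [38]
extract_min()->38, []
insert(7) -> [7]
extract_min()->7, []
insert(13) -> [13]
extract_min()->13, []

Final heap: []


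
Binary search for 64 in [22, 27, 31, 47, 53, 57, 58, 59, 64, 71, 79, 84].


Step 1: lo=0, hi=11, mid=5, val=57
Step 2: lo=6, hi=11, mid=8, val=64

Found at index 8


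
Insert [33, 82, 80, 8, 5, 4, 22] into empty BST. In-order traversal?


Insert 33: root
Insert 82: R from 33
Insert 80: R from 33 -> L from 82
Insert 8: L from 33
Insert 5: L from 33 -> L from 8
Insert 4: L from 33 -> L from 8 -> L from 5
Insert 22: L from 33 -> R from 8

In-order: [4, 5, 8, 22, 33, 80, 82]


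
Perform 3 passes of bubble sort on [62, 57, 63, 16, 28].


Initial: [62, 57, 63, 16, 28]
Pass 1: [57, 62, 16, 28, 63] (3 swaps)
Pass 2: [57, 16, 28, 62, 63] (2 swaps)
Pass 3: [16, 28, 57, 62, 63] (2 swaps)

After 3 passes: [16, 28, 57, 62, 63]


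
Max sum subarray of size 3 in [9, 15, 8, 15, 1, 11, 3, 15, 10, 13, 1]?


[0:3]: 32
[1:4]: 38
[2:5]: 24
[3:6]: 27
[4:7]: 15
[5:8]: 29
[6:9]: 28
[7:10]: 38
[8:11]: 24

Max: 38 at [1:4]


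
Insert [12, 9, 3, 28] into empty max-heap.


Insert 12: [12]
Insert 9: [12, 9]
Insert 3: [12, 9, 3]
Insert 28: [28, 12, 3, 9]

Final heap: [28, 12, 3, 9]


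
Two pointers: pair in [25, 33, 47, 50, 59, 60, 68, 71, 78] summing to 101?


lo=0(25)+hi=8(78)=103
lo=0(25)+hi=7(71)=96
lo=1(33)+hi=7(71)=104
lo=1(33)+hi=6(68)=101

Yes: 33+68=101


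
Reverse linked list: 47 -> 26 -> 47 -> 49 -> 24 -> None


Step 1: curr=47, set curr.next=prev(None) | reversed so far: 47
Step 2: curr=26, set curr.next=prev(47) | reversed so far: 26 -> 47
Step 3: curr=47, set curr.next=prev(26) | reversed so far: 47 -> 26 -> 47
Step 4: curr=49, set curr.next=prev(47) | reversed so far: 49 -> 47 -> 26 -> 47
Step 5: curr=24, set curr.next=prev(49) | reversed so far: 24 -> 49 -> 47 -> 26 -> 47

24 -> 49 -> 47 -> 26 -> 47 -> None


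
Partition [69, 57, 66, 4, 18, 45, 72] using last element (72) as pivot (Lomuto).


Pivot: 72
  69 <= 72: advance i (no swap)
  57 <= 72: advance i (no swap)
  66 <= 72: advance i (no swap)
  4 <= 72: advance i (no swap)
  18 <= 72: advance i (no swap)
  45 <= 72: advance i (no swap)
Place pivot at 6: [69, 57, 66, 4, 18, 45, 72]

Partitioned: [69, 57, 66, 4, 18, 45, 72]


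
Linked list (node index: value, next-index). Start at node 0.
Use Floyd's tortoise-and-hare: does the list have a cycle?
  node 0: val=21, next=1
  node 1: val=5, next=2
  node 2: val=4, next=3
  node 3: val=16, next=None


Floyd's tortoise (slow, +1) and hare (fast, +2):
  init: slow=0, fast=0
  step 1: slow=1, fast=2
  step 2: fast 2->3->None, no cycle

Cycle: no


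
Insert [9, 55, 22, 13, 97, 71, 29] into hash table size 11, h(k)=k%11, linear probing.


Insert 9: h=9 -> slot 9
Insert 55: h=0 -> slot 0
Insert 22: h=0, 1 probes -> slot 1
Insert 13: h=2 -> slot 2
Insert 97: h=9, 1 probes -> slot 10
Insert 71: h=5 -> slot 5
Insert 29: h=7 -> slot 7

Table: [55, 22, 13, None, None, 71, None, 29, None, 9, 97]


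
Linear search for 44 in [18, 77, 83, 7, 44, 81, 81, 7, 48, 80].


i=0: 18!=44
i=1: 77!=44
i=2: 83!=44
i=3: 7!=44
i=4: 44==44 found!

Found at 4, 5 comps


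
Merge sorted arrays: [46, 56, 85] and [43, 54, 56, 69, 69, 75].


Take 43 from B
Take 46 from A
Take 54 from B
Take 56 from A
Take 56 from B
Take 69 from B
Take 69 from B
Take 75 from B

Merged: [43, 46, 54, 56, 56, 69, 69, 75, 85]


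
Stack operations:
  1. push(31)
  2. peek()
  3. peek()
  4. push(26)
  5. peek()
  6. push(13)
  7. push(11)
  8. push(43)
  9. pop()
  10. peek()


push(31) -> [31]
peek()->31
peek()->31
push(26) -> [31, 26]
peek()->26
push(13) -> [31, 26, 13]
push(11) -> [31, 26, 13, 11]
push(43) -> [31, 26, 13, 11, 43]
pop()->43, [31, 26, 13, 11]
peek()->11

Final stack: [31, 26, 13, 11]


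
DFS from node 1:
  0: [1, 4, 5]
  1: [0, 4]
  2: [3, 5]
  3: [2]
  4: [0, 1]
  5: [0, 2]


Visit 1, push [4, 0]
Visit 0, push [5, 4]
Visit 4, push []
Visit 5, push [2]
Visit 2, push [3]
Visit 3, push []

DFS order: [1, 0, 4, 5, 2, 3]


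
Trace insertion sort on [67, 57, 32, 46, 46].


Initial: [67, 57, 32, 46, 46]
Insert 57: [57, 67, 32, 46, 46]
Insert 32: [32, 57, 67, 46, 46]
Insert 46: [32, 46, 57, 67, 46]
Insert 46: [32, 46, 46, 57, 67]

Sorted: [32, 46, 46, 57, 67]


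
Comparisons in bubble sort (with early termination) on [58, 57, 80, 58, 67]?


Algorithm: bubble sort (with early termination)
Input: [58, 57, 80, 58, 67]
Sorted: [57, 58, 58, 67, 80]

7


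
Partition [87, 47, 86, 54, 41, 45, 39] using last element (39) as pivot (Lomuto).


Pivot: 39
Place pivot at 0: [39, 47, 86, 54, 41, 45, 87]

Partitioned: [39, 47, 86, 54, 41, 45, 87]


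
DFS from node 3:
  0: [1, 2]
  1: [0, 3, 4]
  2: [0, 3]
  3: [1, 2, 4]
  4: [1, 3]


Visit 3, push [4, 2, 1]
Visit 1, push [4, 0]
Visit 0, push [2]
Visit 2, push []
Visit 4, push []

DFS order: [3, 1, 0, 2, 4]


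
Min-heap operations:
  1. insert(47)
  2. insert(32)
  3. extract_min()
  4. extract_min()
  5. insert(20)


insert(47) -> [47]
insert(32) -> [32, 47]
extract_min()->32, [47]
extract_min()->47, []
insert(20) -> [20]

Final heap: [20]


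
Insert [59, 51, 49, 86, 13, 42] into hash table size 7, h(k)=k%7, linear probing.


Insert 59: h=3 -> slot 3
Insert 51: h=2 -> slot 2
Insert 49: h=0 -> slot 0
Insert 86: h=2, 2 probes -> slot 4
Insert 13: h=6 -> slot 6
Insert 42: h=0, 1 probes -> slot 1

Table: [49, 42, 51, 59, 86, None, 13]


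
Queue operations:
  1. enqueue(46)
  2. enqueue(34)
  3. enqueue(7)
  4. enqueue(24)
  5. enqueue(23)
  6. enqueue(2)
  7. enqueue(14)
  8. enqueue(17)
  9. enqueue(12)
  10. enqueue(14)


enqueue(46) -> [46]
enqueue(34) -> [46, 34]
enqueue(7) -> [46, 34, 7]
enqueue(24) -> [46, 34, 7, 24]
enqueue(23) -> [46, 34, 7, 24, 23]
enqueue(2) -> [46, 34, 7, 24, 23, 2]
enqueue(14) -> [46, 34, 7, 24, 23, 2, 14]
enqueue(17) -> [46, 34, 7, 24, 23, 2, 14, 17]
enqueue(12) -> [46, 34, 7, 24, 23, 2, 14, 17, 12]
enqueue(14) -> [46, 34, 7, 24, 23, 2, 14, 17, 12, 14]

Final queue: [46, 34, 7, 24, 23, 2, 14, 17, 12, 14]


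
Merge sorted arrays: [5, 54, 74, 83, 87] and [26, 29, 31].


Take 5 from A
Take 26 from B
Take 29 from B
Take 31 from B

Merged: [5, 26, 29, 31, 54, 74, 83, 87]


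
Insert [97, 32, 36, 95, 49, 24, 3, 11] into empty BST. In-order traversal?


Insert 97: root
Insert 32: L from 97
Insert 36: L from 97 -> R from 32
Insert 95: L from 97 -> R from 32 -> R from 36
Insert 49: L from 97 -> R from 32 -> R from 36 -> L from 95
Insert 24: L from 97 -> L from 32
Insert 3: L from 97 -> L from 32 -> L from 24
Insert 11: L from 97 -> L from 32 -> L from 24 -> R from 3

In-order: [3, 11, 24, 32, 36, 49, 95, 97]


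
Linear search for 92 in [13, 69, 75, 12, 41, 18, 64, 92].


i=0: 13!=92
i=1: 69!=92
i=2: 75!=92
i=3: 12!=92
i=4: 41!=92
i=5: 18!=92
i=6: 64!=92
i=7: 92==92 found!

Found at 7, 8 comps


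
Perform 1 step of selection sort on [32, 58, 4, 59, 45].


Initial: [32, 58, 4, 59, 45]
Step 1: min=4 at 2
  Swap: [4, 58, 32, 59, 45]

After 1 step: [4, 58, 32, 59, 45]


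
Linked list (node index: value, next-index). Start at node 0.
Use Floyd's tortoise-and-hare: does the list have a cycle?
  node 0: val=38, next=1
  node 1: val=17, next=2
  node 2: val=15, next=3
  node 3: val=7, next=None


Floyd's tortoise (slow, +1) and hare (fast, +2):
  init: slow=0, fast=0
  step 1: slow=1, fast=2
  step 2: fast 2->3->None, no cycle

Cycle: no


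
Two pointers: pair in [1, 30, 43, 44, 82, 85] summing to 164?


lo=0(1)+hi=5(85)=86
lo=1(30)+hi=5(85)=115
lo=2(43)+hi=5(85)=128
lo=3(44)+hi=5(85)=129
lo=4(82)+hi=5(85)=167

No pair found


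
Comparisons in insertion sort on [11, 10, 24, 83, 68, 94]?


Algorithm: insertion sort
Input: [11, 10, 24, 83, 68, 94]
Sorted: [10, 11, 24, 68, 83, 94]

6


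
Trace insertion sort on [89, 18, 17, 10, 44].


Initial: [89, 18, 17, 10, 44]
Insert 18: [18, 89, 17, 10, 44]
Insert 17: [17, 18, 89, 10, 44]
Insert 10: [10, 17, 18, 89, 44]
Insert 44: [10, 17, 18, 44, 89]

Sorted: [10, 17, 18, 44, 89]


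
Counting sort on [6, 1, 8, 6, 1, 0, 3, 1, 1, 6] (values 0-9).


Input: [6, 1, 8, 6, 1, 0, 3, 1, 1, 6]
Counts: [1, 4, 0, 1, 0, 0, 3, 0, 1, 0]

Sorted: [0, 1, 1, 1, 1, 3, 6, 6, 6, 8]


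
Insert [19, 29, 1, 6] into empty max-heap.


Insert 19: [19]
Insert 29: [29, 19]
Insert 1: [29, 19, 1]
Insert 6: [29, 19, 1, 6]

Final heap: [29, 19, 1, 6]


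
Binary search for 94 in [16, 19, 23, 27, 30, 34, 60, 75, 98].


Step 1: lo=0, hi=8, mid=4, val=30
Step 2: lo=5, hi=8, mid=6, val=60
Step 3: lo=7, hi=8, mid=7, val=75
Step 4: lo=8, hi=8, mid=8, val=98

Not found


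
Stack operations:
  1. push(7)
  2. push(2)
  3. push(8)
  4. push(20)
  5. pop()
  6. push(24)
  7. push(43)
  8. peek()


push(7) -> [7]
push(2) -> [7, 2]
push(8) -> [7, 2, 8]
push(20) -> [7, 2, 8, 20]
pop()->20, [7, 2, 8]
push(24) -> [7, 2, 8, 24]
push(43) -> [7, 2, 8, 24, 43]
peek()->43

Final stack: [7, 2, 8, 24, 43]


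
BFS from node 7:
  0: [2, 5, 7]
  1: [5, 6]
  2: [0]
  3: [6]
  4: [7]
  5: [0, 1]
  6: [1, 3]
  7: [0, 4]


Visit 7, enqueue [0, 4]
Visit 0, enqueue [2, 5]
Visit 4, enqueue []
Visit 2, enqueue []
Visit 5, enqueue [1]
Visit 1, enqueue [6]
Visit 6, enqueue [3]
Visit 3, enqueue []

BFS order: [7, 0, 4, 2, 5, 1, 6, 3]


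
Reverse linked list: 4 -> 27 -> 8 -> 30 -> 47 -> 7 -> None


Step 1: curr=4, set curr.next=prev(None) | reversed so far: 4
Step 2: curr=27, set curr.next=prev(4) | reversed so far: 27 -> 4
Step 3: curr=8, set curr.next=prev(27) | reversed so far: 8 -> 27 -> 4
Step 4: curr=30, set curr.next=prev(8) | reversed so far: 30 -> 8 -> 27 -> 4
Step 5: curr=47, set curr.next=prev(30) | reversed so far: 47 -> 30 -> 8 -> 27 -> 4
Step 6: curr=7, set curr.next=prev(47) | reversed so far: 7 -> 47 -> 30 -> 8 -> 27 -> 4

7 -> 47 -> 30 -> 8 -> 27 -> 4 -> None


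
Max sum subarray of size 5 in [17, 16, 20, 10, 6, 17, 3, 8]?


[0:5]: 69
[1:6]: 69
[2:7]: 56
[3:8]: 44

Max: 69 at [0:5]


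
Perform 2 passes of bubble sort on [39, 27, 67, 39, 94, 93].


Initial: [39, 27, 67, 39, 94, 93]
Pass 1: [27, 39, 39, 67, 93, 94] (3 swaps)
Pass 2: [27, 39, 39, 67, 93, 94] (0 swaps)

After 2 passes: [27, 39, 39, 67, 93, 94]


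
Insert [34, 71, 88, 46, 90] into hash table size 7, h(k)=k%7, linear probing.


Insert 34: h=6 -> slot 6
Insert 71: h=1 -> slot 1
Insert 88: h=4 -> slot 4
Insert 46: h=4, 1 probes -> slot 5
Insert 90: h=6, 1 probes -> slot 0

Table: [90, 71, None, None, 88, 46, 34]


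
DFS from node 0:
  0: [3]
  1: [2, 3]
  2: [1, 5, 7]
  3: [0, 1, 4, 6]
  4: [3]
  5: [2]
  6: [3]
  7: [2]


Visit 0, push [3]
Visit 3, push [6, 4, 1]
Visit 1, push [2]
Visit 2, push [7, 5]
Visit 5, push []
Visit 7, push []
Visit 4, push []
Visit 6, push []

DFS order: [0, 3, 1, 2, 5, 7, 4, 6]


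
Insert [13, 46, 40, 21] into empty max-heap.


Insert 13: [13]
Insert 46: [46, 13]
Insert 40: [46, 13, 40]
Insert 21: [46, 21, 40, 13]

Final heap: [46, 21, 40, 13]


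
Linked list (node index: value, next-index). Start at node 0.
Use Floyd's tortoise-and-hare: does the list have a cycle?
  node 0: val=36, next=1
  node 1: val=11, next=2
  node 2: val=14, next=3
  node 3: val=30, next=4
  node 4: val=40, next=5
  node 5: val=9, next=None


Floyd's tortoise (slow, +1) and hare (fast, +2):
  init: slow=0, fast=0
  step 1: slow=1, fast=2
  step 2: slow=2, fast=4
  step 3: fast 4->5->None, no cycle

Cycle: no


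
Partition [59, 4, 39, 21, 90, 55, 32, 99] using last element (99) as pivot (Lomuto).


Pivot: 99
  59 <= 99: advance i (no swap)
  4 <= 99: advance i (no swap)
  39 <= 99: advance i (no swap)
  21 <= 99: advance i (no swap)
  90 <= 99: advance i (no swap)
  55 <= 99: advance i (no swap)
  32 <= 99: advance i (no swap)
Place pivot at 7: [59, 4, 39, 21, 90, 55, 32, 99]

Partitioned: [59, 4, 39, 21, 90, 55, 32, 99]


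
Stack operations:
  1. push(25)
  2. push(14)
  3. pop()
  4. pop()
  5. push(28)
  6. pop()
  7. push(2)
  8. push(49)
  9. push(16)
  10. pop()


push(25) -> [25]
push(14) -> [25, 14]
pop()->14, [25]
pop()->25, []
push(28) -> [28]
pop()->28, []
push(2) -> [2]
push(49) -> [2, 49]
push(16) -> [2, 49, 16]
pop()->16, [2, 49]

Final stack: [2, 49]


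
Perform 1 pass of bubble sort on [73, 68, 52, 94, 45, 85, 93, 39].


Initial: [73, 68, 52, 94, 45, 85, 93, 39]
Pass 1: [68, 52, 73, 45, 85, 93, 39, 94] (6 swaps)

After 1 pass: [68, 52, 73, 45, 85, 93, 39, 94]


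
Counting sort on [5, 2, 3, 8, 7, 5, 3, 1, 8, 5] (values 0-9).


Input: [5, 2, 3, 8, 7, 5, 3, 1, 8, 5]
Counts: [0, 1, 1, 2, 0, 3, 0, 1, 2, 0]

Sorted: [1, 2, 3, 3, 5, 5, 5, 7, 8, 8]


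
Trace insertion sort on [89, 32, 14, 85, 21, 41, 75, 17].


Initial: [89, 32, 14, 85, 21, 41, 75, 17]
Insert 32: [32, 89, 14, 85, 21, 41, 75, 17]
Insert 14: [14, 32, 89, 85, 21, 41, 75, 17]
Insert 85: [14, 32, 85, 89, 21, 41, 75, 17]
Insert 21: [14, 21, 32, 85, 89, 41, 75, 17]
Insert 41: [14, 21, 32, 41, 85, 89, 75, 17]
Insert 75: [14, 21, 32, 41, 75, 85, 89, 17]
Insert 17: [14, 17, 21, 32, 41, 75, 85, 89]

Sorted: [14, 17, 21, 32, 41, 75, 85, 89]


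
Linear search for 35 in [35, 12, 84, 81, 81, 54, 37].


i=0: 35==35 found!

Found at 0, 1 comps


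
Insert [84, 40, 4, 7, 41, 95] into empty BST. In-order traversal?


Insert 84: root
Insert 40: L from 84
Insert 4: L from 84 -> L from 40
Insert 7: L from 84 -> L from 40 -> R from 4
Insert 41: L from 84 -> R from 40
Insert 95: R from 84

In-order: [4, 7, 40, 41, 84, 95]


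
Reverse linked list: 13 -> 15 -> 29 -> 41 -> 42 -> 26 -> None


Step 1: curr=13, set curr.next=prev(None) | reversed so far: 13
Step 2: curr=15, set curr.next=prev(13) | reversed so far: 15 -> 13
Step 3: curr=29, set curr.next=prev(15) | reversed so far: 29 -> 15 -> 13
Step 4: curr=41, set curr.next=prev(29) | reversed so far: 41 -> 29 -> 15 -> 13
Step 5: curr=42, set curr.next=prev(41) | reversed so far: 42 -> 41 -> 29 -> 15 -> 13
Step 6: curr=26, set curr.next=prev(42) | reversed so far: 26 -> 42 -> 41 -> 29 -> 15 -> 13

26 -> 42 -> 41 -> 29 -> 15 -> 13 -> None


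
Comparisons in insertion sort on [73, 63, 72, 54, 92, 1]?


Algorithm: insertion sort
Input: [73, 63, 72, 54, 92, 1]
Sorted: [1, 54, 63, 72, 73, 92]

12


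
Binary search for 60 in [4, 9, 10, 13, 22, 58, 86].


Step 1: lo=0, hi=6, mid=3, val=13
Step 2: lo=4, hi=6, mid=5, val=58
Step 3: lo=6, hi=6, mid=6, val=86

Not found


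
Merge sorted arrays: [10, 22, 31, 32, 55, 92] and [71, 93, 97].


Take 10 from A
Take 22 from A
Take 31 from A
Take 32 from A
Take 55 from A
Take 71 from B
Take 92 from A

Merged: [10, 22, 31, 32, 55, 71, 92, 93, 97]


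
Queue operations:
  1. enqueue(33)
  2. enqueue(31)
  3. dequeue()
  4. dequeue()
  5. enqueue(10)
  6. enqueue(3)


enqueue(33) -> [33]
enqueue(31) -> [33, 31]
dequeue()->33, [31]
dequeue()->31, []
enqueue(10) -> [10]
enqueue(3) -> [10, 3]

Final queue: [10, 3]


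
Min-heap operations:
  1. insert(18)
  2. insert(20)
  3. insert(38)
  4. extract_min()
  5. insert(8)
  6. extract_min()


insert(18) -> [18]
insert(20) -> [18, 20]
insert(38) -> [18, 20, 38]
extract_min()->18, [20, 38]
insert(8) -> [8, 38, 20]
extract_min()->8, [20, 38]

Final heap: [20, 38]


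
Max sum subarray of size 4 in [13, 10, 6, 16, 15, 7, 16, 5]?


[0:4]: 45
[1:5]: 47
[2:6]: 44
[3:7]: 54
[4:8]: 43

Max: 54 at [3:7]


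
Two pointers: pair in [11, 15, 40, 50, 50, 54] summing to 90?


lo=0(11)+hi=5(54)=65
lo=1(15)+hi=5(54)=69
lo=2(40)+hi=5(54)=94
lo=2(40)+hi=4(50)=90

Yes: 40+50=90


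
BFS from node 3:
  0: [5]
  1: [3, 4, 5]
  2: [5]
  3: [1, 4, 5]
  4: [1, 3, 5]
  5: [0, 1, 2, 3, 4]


Visit 3, enqueue [1, 4, 5]
Visit 1, enqueue []
Visit 4, enqueue []
Visit 5, enqueue [0, 2]
Visit 0, enqueue []
Visit 2, enqueue []

BFS order: [3, 1, 4, 5, 0, 2]


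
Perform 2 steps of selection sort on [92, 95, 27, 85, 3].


Initial: [92, 95, 27, 85, 3]
Step 1: min=3 at 4
  Swap: [3, 95, 27, 85, 92]
Step 2: min=27 at 2
  Swap: [3, 27, 95, 85, 92]

After 2 steps: [3, 27, 95, 85, 92]


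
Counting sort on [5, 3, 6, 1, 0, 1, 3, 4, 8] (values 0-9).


Input: [5, 3, 6, 1, 0, 1, 3, 4, 8]
Counts: [1, 2, 0, 2, 1, 1, 1, 0, 1, 0]

Sorted: [0, 1, 1, 3, 3, 4, 5, 6, 8]


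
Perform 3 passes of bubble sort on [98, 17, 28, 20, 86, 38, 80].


Initial: [98, 17, 28, 20, 86, 38, 80]
Pass 1: [17, 28, 20, 86, 38, 80, 98] (6 swaps)
Pass 2: [17, 20, 28, 38, 80, 86, 98] (3 swaps)
Pass 3: [17, 20, 28, 38, 80, 86, 98] (0 swaps)

After 3 passes: [17, 20, 28, 38, 80, 86, 98]


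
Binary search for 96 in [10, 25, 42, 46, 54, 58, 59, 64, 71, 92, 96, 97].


Step 1: lo=0, hi=11, mid=5, val=58
Step 2: lo=6, hi=11, mid=8, val=71
Step 3: lo=9, hi=11, mid=10, val=96

Found at index 10


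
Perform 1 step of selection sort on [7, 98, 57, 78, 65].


Initial: [7, 98, 57, 78, 65]
Step 1: min=7 at 0
  Swap: [7, 98, 57, 78, 65]

After 1 step: [7, 98, 57, 78, 65]


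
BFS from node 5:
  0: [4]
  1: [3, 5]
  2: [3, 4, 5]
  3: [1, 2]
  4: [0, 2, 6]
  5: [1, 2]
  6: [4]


Visit 5, enqueue [1, 2]
Visit 1, enqueue [3]
Visit 2, enqueue [4]
Visit 3, enqueue []
Visit 4, enqueue [0, 6]
Visit 0, enqueue []
Visit 6, enqueue []

BFS order: [5, 1, 2, 3, 4, 0, 6]
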